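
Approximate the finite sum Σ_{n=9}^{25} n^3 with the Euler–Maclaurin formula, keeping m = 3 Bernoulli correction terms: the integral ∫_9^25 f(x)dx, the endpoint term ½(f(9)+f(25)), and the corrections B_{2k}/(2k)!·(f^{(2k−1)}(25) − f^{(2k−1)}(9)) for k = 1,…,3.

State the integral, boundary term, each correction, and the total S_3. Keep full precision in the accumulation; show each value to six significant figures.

S_3 ≈ 104329

Integral: ∫_9^25 x^3 dx = 96016.0.
½[f(9) + f(25)] = ½[729.000 + 15625.0] = 8177.00.
Running total after boundary: 104193.
Correction k=1: B_{2}/2! · (f^{(1)}(25) − f^{(1)}(9)) = 1/12 · (1875.00 − 243.000) = 136.000.
Partial sum through k=1: 104329.
Correction k=2: B_{4}/4! · (f^{(3)}(25) − f^{(3)}(9)) = −1/720 · (6.00000 − 6.00000) = 0.00000.
Partial sum through k=2: 104329.
Correction k=3: B_{6}/6! · (f^{(5)}(25) − f^{(5)}(9)) = 1/30240 · (0.00000 − 0.00000) = 0.00000.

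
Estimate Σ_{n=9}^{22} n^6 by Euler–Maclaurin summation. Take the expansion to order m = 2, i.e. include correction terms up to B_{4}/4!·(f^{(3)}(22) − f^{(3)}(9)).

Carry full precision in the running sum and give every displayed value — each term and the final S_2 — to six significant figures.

The integral term ∫_9^22 x^6 dx = 3.55654e+08.
½[f(9) + f(22)] = ½[531441 + 1.13380e+08] = 5.69557e+07.
Running total after boundary: 4.12609e+08.
Order-1 term: 1/12 · (3.09218e+07 − 354294) = 2.54729e+06.
Partial sum through k=1: 4.15157e+08.
Order-2 term: −1/720 · (1.27776e+06 − 87480.0) = -1653.17.

S_2 ≈ 4.15155e+08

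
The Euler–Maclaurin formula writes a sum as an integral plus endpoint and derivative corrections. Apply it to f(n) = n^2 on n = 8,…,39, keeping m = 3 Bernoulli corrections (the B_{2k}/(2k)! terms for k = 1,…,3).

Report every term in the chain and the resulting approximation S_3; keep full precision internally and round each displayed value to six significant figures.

S_3 ≈ 20400.0

The integral term ∫_8^39 x^2 dx = 19602.3.
½[f(8) + f(39)] = ½[64.0000 + 1521.00] = 792.500.
Running total after boundary: 20394.8.
k=1: B_{2}/(2)! × [f^{(1)}(39) − f^{(1)}(8)] = 1/12 × (78.0000 − 16.0000) = 5.16667.
Running total after k=1: 20400.0.
k=2: B_{4}/(4)! × [f^{(3)}(39) − f^{(3)}(8)] = −1/720 × (0.00000 − 0.00000) = 0.00000.
Running total after k=2: 20400.0.
k=3: B_{6}/(6)! × [f^{(5)}(39) − f^{(5)}(8)] = 1/30240 × (0.00000 − 0.00000) = 0.00000.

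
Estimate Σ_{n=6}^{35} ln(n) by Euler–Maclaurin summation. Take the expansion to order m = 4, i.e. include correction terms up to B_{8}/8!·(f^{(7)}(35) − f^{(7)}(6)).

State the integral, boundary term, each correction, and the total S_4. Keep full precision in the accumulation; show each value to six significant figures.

Integral: ∫_6^35 ln(x) dx = 84.6866.
Endpoint term: (f(6) + f(35))/2 = (1.79176 + 3.55535)/2 = 2.67355.
Running total after boundary: 87.3602.
Order-1 term: 1/12 · (0.0285714 − 0.166667) = -0.0115079.
After k=1: 87.3487.
Order-2 term: −1/720 · (4.66472e-05 − 0.00925926) = 1.27953e-05.
After k=2: 87.3487.
Order-3 term: 1/30240 · (4.56952e-07 − 0.00308642) = -1.02049e-07.
After k=3: 87.3487.
Order-4 term: −1/1209600 · (1.11907e-08 − 0.00257202) = 2.12633e-09.

S_4 ≈ 87.3487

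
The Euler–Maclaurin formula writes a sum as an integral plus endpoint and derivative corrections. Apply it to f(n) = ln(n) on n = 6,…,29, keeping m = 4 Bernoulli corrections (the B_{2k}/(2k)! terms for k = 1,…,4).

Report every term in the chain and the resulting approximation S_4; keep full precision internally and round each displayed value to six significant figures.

Integral: ∫_6^29 ln(x) dx = 63.9010.
Boundary: ½(f(6) + f(29)) = ½(1.79176 + 3.36730) = 2.57953.
Integral + boundary = 66.4805.
Order-1 term: 1/12 · (0.0344828 − 0.166667) = -0.0110153.
Running total after k=1: 66.4695.
Order-2 term: −1/720 · (8.20042e-05 − 0.00925926) = 1.27462e-05.
Running total after k=2: 66.4695.
Order-3 term: 1/30240 · (1.17010e-06 − 0.00308642) = -1.02025e-07.
Running total after k=3: 66.4695.
Order-4 term: −1/1209600 · (4.17394e-08 − 0.00257202) = 2.12630e-09.

S_4 ≈ 66.4695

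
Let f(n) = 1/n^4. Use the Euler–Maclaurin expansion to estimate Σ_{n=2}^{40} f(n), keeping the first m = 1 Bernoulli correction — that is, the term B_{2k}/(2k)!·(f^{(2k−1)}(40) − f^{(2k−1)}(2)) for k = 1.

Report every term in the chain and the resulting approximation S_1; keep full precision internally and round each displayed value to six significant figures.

Integral: ∫_2^40 1/x^4 dx = 0.0416615.
½[f(2) + f(40)] = ½[0.0625000 + 3.90625e-07] = 0.0312502.
Integral + boundary = 0.0729117.
k=1: B_{2}/(2)! × [f^{(1)}(40) − f^{(1)}(2)] = 1/12 × (-3.90625e-08 − (-0.125000)) = 0.0104167.

S_1 ≈ 0.0833283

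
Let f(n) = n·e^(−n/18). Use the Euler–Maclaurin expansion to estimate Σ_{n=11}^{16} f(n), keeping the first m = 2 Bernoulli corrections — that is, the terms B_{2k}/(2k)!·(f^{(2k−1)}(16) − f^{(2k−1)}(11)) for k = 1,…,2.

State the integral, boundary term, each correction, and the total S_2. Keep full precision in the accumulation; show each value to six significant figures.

∫_11^16 x·e^(−x/18) dx evaluates to 31.7135.
Endpoint term: (f(11) + f(16))/2 = (5.97022 + 6.57780)/2 = 6.27401.
So far: 37.9875.
k=1: B_{2}/(2)! × [f^{(1)}(16) − f^{(1)}(11)] = 1/12 × (0.0456791 − 0.211068) = -0.0137824.
Partial sum through k=1: 37.9737.
k=2: B_{4}/(4)! × [f^{(3)}(16) − f^{(3)}(11)] = −1/720 × (0.00267872 − 0.00400174) = 1.83753e-06.

S_2 ≈ 37.9737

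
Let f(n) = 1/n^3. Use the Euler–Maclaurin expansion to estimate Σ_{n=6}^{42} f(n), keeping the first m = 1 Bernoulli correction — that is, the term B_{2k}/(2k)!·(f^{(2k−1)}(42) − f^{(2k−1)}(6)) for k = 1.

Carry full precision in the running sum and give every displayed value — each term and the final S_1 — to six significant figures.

S_1 ≈ 0.0161198

The integral term ∫_6^42 1/x^3 dx = 0.0136054.
Endpoint term: (f(6) + f(42))/2 = (0.00462963 + 1.34975e-05)/2 = 0.00232156.
So far: 0.0159270.
Order-1 term: 1/12 · (-9.64104e-07 − (-0.00231481)) = 0.000192821.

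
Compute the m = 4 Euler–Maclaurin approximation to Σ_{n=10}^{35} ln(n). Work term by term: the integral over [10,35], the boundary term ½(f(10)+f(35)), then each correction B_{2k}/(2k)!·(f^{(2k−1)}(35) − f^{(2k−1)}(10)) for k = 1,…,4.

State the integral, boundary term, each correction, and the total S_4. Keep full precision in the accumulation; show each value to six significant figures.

S_4 ≈ 79.3343

The integral term ∫_10^35 ln(x) dx = 76.4113.
½[f(10) + f(35)] = ½[2.30259 + 3.55535] = 2.92897.
Integral + boundary = 79.3403.
Order-1 term: 1/12 · (0.0285714 − 0.100000) = -0.00595238.
After k=1: 79.3343.
Order-2 term: −1/720 · (4.66472e-05 − 0.00200000) = 2.71299e-06.
After k=2: 79.3343.
Order-3 term: 1/30240 · (4.56952e-07 − 0.000240000) = -7.92140e-09.
After k=3: 79.3343.
Order-4 term: −1/1209600 · (1.11907e-08 − 7.20000e-05) = 5.95146e-11.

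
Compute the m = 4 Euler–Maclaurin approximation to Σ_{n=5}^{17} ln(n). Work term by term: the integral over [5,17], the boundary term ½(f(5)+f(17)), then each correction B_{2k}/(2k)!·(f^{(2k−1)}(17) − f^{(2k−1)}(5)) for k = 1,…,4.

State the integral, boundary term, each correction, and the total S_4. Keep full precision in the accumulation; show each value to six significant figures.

S_4 ≈ 30.3270

The integral term ∫_5^17 ln(x) dx = 28.1174.
Endpoint term: (f(5) + f(17))/2 = (1.60944 + 2.83321)/2 = 2.22133.
Running total after boundary: 30.3388.
Order-1 term: 1/12 · (0.0588235 − 0.200000) = -0.0117647.
After k=1: 30.3270.
Order-2 term: −1/720 · (0.000407083 − 0.0160000) = 2.16568e-05.
After k=2: 30.3270.
Order-3 term: 1/30240 · (1.69031e-05 − 0.00768000) = -2.53409e-07.
After k=3: 30.3270.
Order-4 term: −1/1209600 · (1.75465e-06 − 0.00921600) = 7.61760e-09.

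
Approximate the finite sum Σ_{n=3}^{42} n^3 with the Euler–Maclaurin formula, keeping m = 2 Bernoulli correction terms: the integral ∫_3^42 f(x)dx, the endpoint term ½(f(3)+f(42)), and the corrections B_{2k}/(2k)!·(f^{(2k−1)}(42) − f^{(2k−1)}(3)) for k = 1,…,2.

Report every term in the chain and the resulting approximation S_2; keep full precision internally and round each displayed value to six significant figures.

S_2 ≈ 815400

Integral: ∫_3^42 x^3 dx = 777904.
Endpoint term: (f(3) + f(42))/2 = (27.0000 + 74088.0)/2 = 37057.5.
So far: 814961.
k=1: B_{2}/(2)! × [f^{(1)}(42) − f^{(1)}(3)] = 1/12 × (5292.00 − 27.0000) = 438.750.
Partial sum through k=1: 815400.
k=2: B_{4}/(4)! × [f^{(3)}(42) − f^{(3)}(3)] = −1/720 × (6.00000 − 6.00000) = 0.00000.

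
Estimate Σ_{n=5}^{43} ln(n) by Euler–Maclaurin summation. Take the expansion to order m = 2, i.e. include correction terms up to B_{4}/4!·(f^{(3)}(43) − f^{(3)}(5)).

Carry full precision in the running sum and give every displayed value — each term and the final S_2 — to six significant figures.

S_2 ≈ 118.355

Integral: ∫_5^43 ln(x) dx = 115.684.
½[f(5) + f(43)] = ½[1.60944 + 3.76120] = 2.68532.
Integral + boundary = 118.370.
Correction k=1: B_{2}/2! · (f^{(1)}(43) − f^{(1)}(5)) = 1/12 · (0.0232558 − 0.200000) = -0.0147287.
Running total after k=1: 118.355.
Correction k=2: B_{4}/4! · (f^{(3)}(43) − f^{(3)}(5)) = −1/720 · (2.51550e-05 − 0.0160000) = 2.21873e-05.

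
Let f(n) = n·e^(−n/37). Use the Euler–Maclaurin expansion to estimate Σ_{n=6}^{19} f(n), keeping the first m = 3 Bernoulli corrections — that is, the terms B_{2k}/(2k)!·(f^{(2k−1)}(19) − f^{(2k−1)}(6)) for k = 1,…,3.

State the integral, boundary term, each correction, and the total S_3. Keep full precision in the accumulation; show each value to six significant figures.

The integral term ∫_6^19 x·e^(−x/37) dx = 112.970.
Endpoint term: (f(6) + f(19))/2 = (5.10182 + 11.3694)/2 = 8.23561.
Integral + boundary = 121.205.
Order-1 term: 1/12 · (0.291108 − 0.712416) = -0.0351090.
Running total after k=1: 121.170.
Order-2 term: −1/720 · (0.00108684 − 0.00176262) = 9.38576e-07.
Running total after k=2: 121.170.
Order-3 term: 1/30240 · (1.43246e-06 − 2.19492e-06) = -2.52135e-11.

S_3 ≈ 121.170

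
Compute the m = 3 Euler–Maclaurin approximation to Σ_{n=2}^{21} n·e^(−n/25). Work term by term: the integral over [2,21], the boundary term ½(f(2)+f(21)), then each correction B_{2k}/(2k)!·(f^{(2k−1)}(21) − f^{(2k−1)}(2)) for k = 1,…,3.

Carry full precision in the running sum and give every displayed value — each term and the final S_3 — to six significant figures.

S_3 ≈ 132.027

The integral term ∫_2^21 x·e^(−x/25) dx = 126.636.
½[f(2) + f(21)] = ½[1.84623 + 9.06592] = 5.45608.
Running total after boundary: 132.093.
k=1: B_{2}/(2)! × [f^{(1)}(21) − f^{(1)}(2)] = 1/12 × (0.0690737 − 0.849267) = -0.0650161.
Partial sum through k=1: 132.027.
k=2: B_{4}/(4)! × [f^{(3)}(21) − f^{(3)}(2)] = −1/720 × (0.00149199 − 0.00431280) = 3.91779e-06.
Partial sum through k=2: 132.027.
k=3: B_{6}/(6)! × [f^{(5)}(21) − f^{(5)}(2)] = 1/30240 × (4.59754e-06 − 1.16268e-05) = -2.32450e-10.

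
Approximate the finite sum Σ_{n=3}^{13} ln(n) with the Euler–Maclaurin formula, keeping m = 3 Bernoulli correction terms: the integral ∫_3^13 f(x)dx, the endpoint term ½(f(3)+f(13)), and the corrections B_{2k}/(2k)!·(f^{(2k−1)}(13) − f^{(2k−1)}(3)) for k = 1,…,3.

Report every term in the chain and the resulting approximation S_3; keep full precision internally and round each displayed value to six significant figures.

S_3 ≈ 21.8590

Integral: ∫_3^13 ln(x) dx = 20.0485.
Endpoint term: (f(3) + f(13))/2 = (1.09861 + 2.56495)/2 = 1.83178.
So far: 21.8803.
Correction k=1: B_{2}/2! · (f^{(1)}(13) − f^{(1)}(3)) = 1/12 · (0.0769231 − 0.333333) = -0.0213675.
Running total after k=1: 21.8589.
Correction k=2: B_{4}/4! · (f^{(3)}(13) − f^{(3)}(3)) = −1/720 · (0.000910332 − 0.0740741) = 0.000101616.
Running total after k=2: 21.8590.
Correction k=3: B_{6}/6! · (f^{(5)}(13) − f^{(5)}(3)) = 1/30240 · (6.46390e-05 − 0.0987654) = -3.26392e-06.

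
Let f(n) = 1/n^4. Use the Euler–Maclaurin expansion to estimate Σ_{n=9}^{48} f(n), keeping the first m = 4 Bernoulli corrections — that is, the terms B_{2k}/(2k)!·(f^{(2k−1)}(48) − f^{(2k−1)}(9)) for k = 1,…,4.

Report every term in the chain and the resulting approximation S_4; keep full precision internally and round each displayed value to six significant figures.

∫_9^48 1/x^4 dx evaluates to 0.000454233.
Endpoint term: (f(9) + f(48))/2 = (0.000152416 + 1.88380e-07)/2 = 7.63021e-05.
So far: 0.000530535.
Order-1 term: 1/12 · (-1.56983e-08 − (-6.77404e-05)) = 5.64372e-06.
Partial sum through k=1: 0.000536179.
Order-2 term: −1/720 · (-2.04406e-10 − (-2.50890e-05)) = -3.48456e-08.
Partial sum through k=2: 0.000536144.
Order-3 term: 1/30240 · (-4.96819e-12 − (-1.73455e-05)) = 5.73594e-10.
Partial sum through k=3: 0.000536145.
Order-4 term: −1/1209600 · (-1.94070e-13 − (-1.92728e-05)) = -1.59332e-11.

S_4 ≈ 0.000536145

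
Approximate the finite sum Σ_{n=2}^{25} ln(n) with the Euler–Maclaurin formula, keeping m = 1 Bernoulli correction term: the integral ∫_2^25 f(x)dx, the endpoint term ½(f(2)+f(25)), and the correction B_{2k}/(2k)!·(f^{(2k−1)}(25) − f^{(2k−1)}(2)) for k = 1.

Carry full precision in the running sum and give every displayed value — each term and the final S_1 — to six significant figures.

S_1 ≈ 58.0033

Integral: ∫_2^25 ln(x) dx = 56.0856.
½[f(2) + f(25)] = ½[0.693147 + 3.21888] = 1.95601.
Running total after boundary: 58.0416.
k=1: B_{2}/(2)! × [f^{(1)}(25) − f^{(1)}(2)] = 1/12 × (0.0400000 − 0.500000) = -0.0383333.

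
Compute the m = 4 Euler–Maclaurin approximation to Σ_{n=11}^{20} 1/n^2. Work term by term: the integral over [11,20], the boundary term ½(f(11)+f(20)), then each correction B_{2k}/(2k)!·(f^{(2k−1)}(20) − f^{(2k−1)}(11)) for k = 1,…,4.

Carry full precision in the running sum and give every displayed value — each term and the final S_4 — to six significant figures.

Integral: ∫_11^20 1/x^2 dx = 0.0409091.
Boundary: ½(f(11) + f(20)) = ½(0.00826446 + 0.00250000) = 0.00538223.
So far: 0.0462913.
Correction k=1: B_{2}/2! · (f^{(1)}(20) − f^{(1)}(11)) = 1/12 · (-0.000250000 − (-0.00150263)) = 0.000104386.
Running total after k=1: 0.0463957.
Correction k=2: B_{4}/4! · (f^{(3)}(20) − f^{(3)}(11)) = −1/720 · (-7.50000e-06 − (-0.000149021)) = -1.96557e-07.
Running total after k=2: 0.0463955.
Correction k=3: B_{6}/6! · (f^{(5)}(20) − f^{(5)}(11)) = 1/30240 · (-5.62500e-07 − (-3.69474e-05)) = 1.20320e-09.
Running total after k=3: 0.0463955.
Correction k=4: B_{8}/8! · (f^{(7)}(20) − f^{(7)}(11)) = −1/1209600 · (-7.87500e-08 − (-1.70996e-05)) = -1.40715e-11.

S_4 ≈ 0.0463955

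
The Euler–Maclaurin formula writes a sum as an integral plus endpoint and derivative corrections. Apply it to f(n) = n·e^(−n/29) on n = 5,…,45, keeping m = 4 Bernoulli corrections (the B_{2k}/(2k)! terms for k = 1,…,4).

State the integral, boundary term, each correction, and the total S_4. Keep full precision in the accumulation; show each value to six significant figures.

S_4 ≈ 381.952

The integral term ∫_5^45 x·e^(−x/29) dx = 375.148.
Boundary: ½(f(5) + f(45)) = ½(4.20815 + 9.53471) = 6.87143.
So far: 382.020.
Correction k=1: B_{2}/2! · (f^{(1)}(45) − f^{(1)}(5)) = 1/12 · (-0.116901 − 0.696522) = -0.0677852.
Partial sum through k=1: 381.952.
Correction k=2: B_{4}/4! · (f^{(3)}(45) − f^{(3)}(5)) = −1/720 · (0.000364880 − 0.00282971) = 3.42337e-06.
Partial sum through k=2: 381.952.
Correction k=3: B_{6}/6! · (f^{(5)}(45) − f^{(5)}(5)) = 1/30240 · (1.03301e-06 − 5.74460e-06) = -1.55806e-10.
Partial sum through k=3: 381.952.
Correction k=4: B_{8}/8! · (f^{(7)}(45) − f^{(7)}(5)) = −1/1209600 · (1.94073e-09 − 9.66053e-09) = 6.38211e-15.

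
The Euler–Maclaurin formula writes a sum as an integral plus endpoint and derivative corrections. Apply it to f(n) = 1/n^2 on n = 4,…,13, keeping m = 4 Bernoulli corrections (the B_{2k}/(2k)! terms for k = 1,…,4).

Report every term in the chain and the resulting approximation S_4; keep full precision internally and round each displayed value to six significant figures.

Integral: ∫_4^13 1/x^2 dx = 0.173077.
Endpoint term: (f(4) + f(13))/2 = (0.0625000 + 0.00591716)/2 = 0.0342086.
Integral + boundary = 0.207286.
k=1: B_{2}/(2)! × [f^{(1)}(13) − f^{(1)}(4)] = 1/12 × (-0.000910332 − (-0.0312500)) = 0.00252831.
Running total after k=1: 0.209814.
k=2: B_{4}/(4)! × [f^{(3)}(13) − f^{(3)}(4)] = −1/720 × (-6.46390e-05 − (-0.0234375)) = -3.24623e-05.
Running total after k=2: 0.209781.
k=3: B_{6}/(6)! × [f^{(5)}(13) − f^{(5)}(4)] = 1/30240 × (-1.14744e-05 − (-0.0439453)) = 1.45284e-06.
Running total after k=3: 0.209783.
k=4: B_{8}/(8)! × [f^{(7)}(13) − f^{(7)}(4)] = −1/1209600 × (-3.80216e-06 − (-0.153809)) = -1.27153e-07.

S_4 ≈ 0.209783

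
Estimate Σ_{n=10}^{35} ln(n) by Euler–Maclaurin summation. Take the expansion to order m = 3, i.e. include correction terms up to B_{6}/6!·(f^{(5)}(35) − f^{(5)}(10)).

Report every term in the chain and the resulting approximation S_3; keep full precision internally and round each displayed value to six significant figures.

S_3 ≈ 79.3343

∫_10^35 ln(x) dx evaluates to 76.4113.
Endpoint term: (f(10) + f(35))/2 = (2.30259 + 3.55535)/2 = 2.92897.
Running total after boundary: 79.3403.
Correction k=1: B_{2}/2! · (f^{(1)}(35) − f^{(1)}(10)) = 1/12 · (0.0285714 − 0.100000) = -0.00595238.
Running total after k=1: 79.3343.
Correction k=2: B_{4}/4! · (f^{(3)}(35) − f^{(3)}(10)) = −1/720 · (4.66472e-05 − 0.00200000) = 2.71299e-06.
Running total after k=2: 79.3343.
Correction k=3: B_{6}/6! · (f^{(5)}(35) − f^{(5)}(10)) = 1/30240 · (4.56952e-07 − 0.000240000) = -7.92140e-09.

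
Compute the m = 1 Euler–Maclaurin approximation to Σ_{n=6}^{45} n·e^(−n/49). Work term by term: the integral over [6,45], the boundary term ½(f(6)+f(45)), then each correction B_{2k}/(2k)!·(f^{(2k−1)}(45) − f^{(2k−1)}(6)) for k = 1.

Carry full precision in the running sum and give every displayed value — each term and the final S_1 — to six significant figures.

∫_6^45 x·e^(−x/49) dx evaluates to 545.826.
Endpoint term: (f(6) + f(45))/2 = (5.30851 + 17.9627)/2 = 11.6356.
So far: 557.462.
k=1: B_{2}/(2)! × [f^{(1)}(45) − f^{(1)}(6)] = 1/12 × (0.0325853 − 0.776414) = -0.0619857.

S_1 ≈ 557.400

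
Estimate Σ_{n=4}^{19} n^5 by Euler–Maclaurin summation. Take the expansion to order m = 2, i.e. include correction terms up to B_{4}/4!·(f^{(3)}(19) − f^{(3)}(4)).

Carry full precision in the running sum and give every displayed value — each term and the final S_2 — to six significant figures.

Integral: ∫_4^19 x^5 dx = 7.84030e+06.
Endpoint term: (f(4) + f(19))/2 = (1024.00 + 2.47610e+06)/2 = 1.23856e+06.
Integral + boundary = 9.07886e+06.
k=1: B_{2}/(2)! × [f^{(1)}(19) − f^{(1)}(4)] = 1/12 × (651605 − 1280.00) = 54193.8.
Partial sum through k=1: 9.13305e+06.
k=2: B_{4}/(4)! × [f^{(3)}(19) − f^{(3)}(4)] = −1/720 × (21660.0 − 960.000) = -28.7500.

S_2 ≈ 9.13302e+06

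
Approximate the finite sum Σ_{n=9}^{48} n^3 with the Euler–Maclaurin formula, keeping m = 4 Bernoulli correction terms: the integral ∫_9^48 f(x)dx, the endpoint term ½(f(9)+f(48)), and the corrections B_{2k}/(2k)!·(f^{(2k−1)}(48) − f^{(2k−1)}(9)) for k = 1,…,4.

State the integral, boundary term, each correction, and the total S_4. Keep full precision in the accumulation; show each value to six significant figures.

∫_9^48 x^3 dx evaluates to 1.32546e+06.
Endpoint term: (f(9) + f(48))/2 = (729.000 + 110592)/2 = 55660.5.
So far: 1.38112e+06.
k=1: B_{2}/(2)! × [f^{(1)}(48) − f^{(1)}(9)] = 1/12 × (6912.00 − 243.000) = 555.750.
Running total after k=1: 1.38168e+06.
k=2: B_{4}/(4)! × [f^{(3)}(48) − f^{(3)}(9)] = −1/720 × (6.00000 − 6.00000) = 0.00000.
Running total after k=2: 1.38168e+06.
k=3: B_{6}/(6)! × [f^{(5)}(48) − f^{(5)}(9)] = 1/30240 × (0.00000 − 0.00000) = 0.00000.
Running total after k=3: 1.38168e+06.
k=4: B_{8}/(8)! × [f^{(7)}(48) − f^{(7)}(9)] = −1/1209600 × (0.00000 − 0.00000) = 0.00000.

S_4 ≈ 1.38168e+06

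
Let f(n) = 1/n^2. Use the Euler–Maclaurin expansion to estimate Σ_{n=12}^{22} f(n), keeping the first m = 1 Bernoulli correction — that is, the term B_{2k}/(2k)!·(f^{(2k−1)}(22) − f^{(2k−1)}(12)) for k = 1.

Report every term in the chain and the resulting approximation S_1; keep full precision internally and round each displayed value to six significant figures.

S_1 ≈ 0.0424649

Integral: ∫_12^22 1/x^2 dx = 0.0378788.
½[f(12) + f(22)] = ½[0.00694444 + 0.00206612] = 0.00450528.
So far: 0.0423841.
k=1: B_{2}/(2)! × [f^{(1)}(22) − f^{(1)}(12)] = 1/12 × (-0.000187829 − (-0.00115741)) = 8.07982e-05.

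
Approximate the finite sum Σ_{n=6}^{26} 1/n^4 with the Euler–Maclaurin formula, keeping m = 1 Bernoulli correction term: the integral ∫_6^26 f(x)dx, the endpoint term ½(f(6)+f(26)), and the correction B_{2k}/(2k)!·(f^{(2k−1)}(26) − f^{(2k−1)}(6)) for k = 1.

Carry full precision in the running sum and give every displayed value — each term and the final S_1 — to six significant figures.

S_1 ≈ 0.00195398

∫_6^26 1/x^4 dx evaluates to 0.00152424.
Boundary: ½(f(6) + f(26)) = ½(0.000771605 + 2.18830e-06) = 0.000386897.
Running total after boundary: 0.00191114.
Correction k=1: B_{2}/2! · (f^{(1)}(26) − f^{(1)}(6)) = 1/12 · (-3.36661e-07 − (-0.000514403)) = 4.28389e-05.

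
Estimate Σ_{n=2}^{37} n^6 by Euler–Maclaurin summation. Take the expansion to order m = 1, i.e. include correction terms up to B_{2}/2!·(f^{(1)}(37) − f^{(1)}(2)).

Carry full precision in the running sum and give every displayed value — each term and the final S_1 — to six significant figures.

S_1 ≈ 1.48792e+10

Integral: ∫_2^37 x^6 dx = 1.35617e+10.
Endpoint term: (f(2) + f(37))/2 = (64.0000 + 2.56573e+09)/2 = 1.28286e+09.
Integral + boundary = 1.48446e+10.
Correction k=1: B_{2}/2! · (f^{(1)}(37) − f^{(1)}(2)) = 1/12 · (4.16064e+08 − 192.000) = 3.46720e+07.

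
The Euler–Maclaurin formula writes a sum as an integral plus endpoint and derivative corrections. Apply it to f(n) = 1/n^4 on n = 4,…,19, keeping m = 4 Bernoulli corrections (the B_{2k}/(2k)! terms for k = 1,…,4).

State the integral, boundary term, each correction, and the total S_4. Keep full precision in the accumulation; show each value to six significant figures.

S_4 ≈ 0.00743264

The integral term ∫_4^19 1/x^4 dx = 0.00515974.
½[f(4) + f(19)] = ½[0.00390625 + 7.67336e-06] = 0.00195696.
Integral + boundary = 0.00711670.
Correction k=1: B_{2}/2! · (f^{(1)}(19) − f^{(1)}(4)) = 1/12 · (-1.61544e-06 − (-0.00390625)) = 0.000325386.
Running total after k=1: 0.00744208.
Correction k=2: B_{4}/4! · (f^{(3)}(19) − f^{(3)}(4)) = −1/720 · (-1.34247e-07 − (-0.00732422)) = -1.01723e-05.
Running total after k=2: 0.00743191.
Correction k=3: B_{6}/6! · (f^{(5)}(19) − f^{(5)}(4)) = 1/30240 · (-2.08251e-08 − (-0.0256348)) = 8.47710e-07.
Running total after k=3: 0.00743276.
Correction k=4: B_{8}/8! · (f^{(7)}(19) − f^{(7)}(4)) = −1/1209600 · (-5.19185e-09 − (-0.144196)) = -1.19209e-07.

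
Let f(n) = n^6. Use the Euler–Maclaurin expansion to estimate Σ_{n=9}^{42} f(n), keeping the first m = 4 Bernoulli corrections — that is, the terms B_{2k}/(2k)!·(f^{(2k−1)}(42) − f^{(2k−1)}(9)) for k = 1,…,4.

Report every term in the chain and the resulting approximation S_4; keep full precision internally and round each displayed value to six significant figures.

∫_9^42 x^6 dx evaluates to 3.29335e+10.
Endpoint term: (f(9) + f(42))/2 = (531441 + 5.48903e+09)/2 = 2.74478e+09.
So far: 3.56783e+10.
Correction k=1: B_{2}/2! · (f^{(1)}(42) − f^{(1)}(9)) = 1/12 · (7.84147e+08 − 354294) = 6.53161e+07.
Running total after k=1: 3.57436e+10.
Correction k=2: B_{4}/4! · (f^{(3)}(42) − f^{(3)}(9)) = −1/720 · (8.89056e+06 − 87480.0) = -12226.5.
Running total after k=2: 3.57436e+10.
Correction k=3: B_{6}/6! · (f^{(5)}(42) − f^{(5)}(9)) = 1/30240 · (30240.0 − 6480.00) = 0.785714.
Running total after k=3: 3.57436e+10.
Correction k=4: B_{8}/8! · (f^{(7)}(42) − f^{(7)}(9)) = −1/1209600 · (0.00000 − 0.00000) = 0.00000.

S_4 ≈ 3.57436e+10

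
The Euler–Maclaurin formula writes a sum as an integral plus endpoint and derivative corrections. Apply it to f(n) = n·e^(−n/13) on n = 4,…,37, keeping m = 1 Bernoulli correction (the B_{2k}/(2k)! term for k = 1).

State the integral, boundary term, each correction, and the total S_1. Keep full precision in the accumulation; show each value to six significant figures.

The integral term ∫_4^37 x·e^(−x/13) dx = 124.723.
½[f(4) + f(37)] = ½[2.94057 + 2.14849] = 2.54453.
Running total after boundary: 127.267.
k=1: B_{2}/(2)! × [f^{(1)}(37) − f^{(1)}(4)] = 1/12 × (-0.107201 − 0.508944) = -0.0513454.

S_1 ≈ 127.216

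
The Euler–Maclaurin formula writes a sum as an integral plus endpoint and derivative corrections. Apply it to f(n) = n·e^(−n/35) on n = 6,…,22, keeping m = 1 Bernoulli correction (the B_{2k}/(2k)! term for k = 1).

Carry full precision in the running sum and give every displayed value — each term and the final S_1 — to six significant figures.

S_1 ≈ 153.244

Integral: ∫_6^22 x·e^(−x/35) dx = 144.891.
Endpoint term: (f(6) + f(22))/2 = (5.05476 + 11.7338)/2 = 8.39427.
Running total after boundary: 153.285.
Correction k=1: B_{2}/2! · (f^{(1)}(22) − f^{(1)}(6)) = 1/12 · (0.198103 − 0.698039) = -0.0416613.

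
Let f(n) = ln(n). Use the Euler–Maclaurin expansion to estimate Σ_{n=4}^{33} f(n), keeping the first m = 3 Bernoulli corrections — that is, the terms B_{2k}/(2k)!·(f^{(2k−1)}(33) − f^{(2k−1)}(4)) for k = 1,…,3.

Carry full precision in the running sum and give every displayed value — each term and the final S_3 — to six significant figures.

S_3 ≈ 83.2627

Integral: ∫_4^33 ln(x) dx = 80.8396.
Endpoint term: (f(4) + f(33))/2 = (1.38629 + 3.49651)/2 = 2.44140.
Integral + boundary = 83.2810.
k=1: B_{2}/(2)! × [f^{(1)}(33) − f^{(1)}(4)] = 1/12 × (0.0303030 − 0.250000) = -0.0183081.
Partial sum through k=1: 83.2627.
k=2: B_{4}/(4)! × [f^{(3)}(33) − f^{(3)}(4)] = −1/720 × (5.56529e-05 − 0.0312500) = 4.33255e-05.
Partial sum through k=2: 83.2627.
k=3: B_{6}/(6)! × [f^{(5)}(33) − f^{(5)}(4)] = 1/30240 × (6.13256e-07 − 0.0234375) = -7.75029e-07.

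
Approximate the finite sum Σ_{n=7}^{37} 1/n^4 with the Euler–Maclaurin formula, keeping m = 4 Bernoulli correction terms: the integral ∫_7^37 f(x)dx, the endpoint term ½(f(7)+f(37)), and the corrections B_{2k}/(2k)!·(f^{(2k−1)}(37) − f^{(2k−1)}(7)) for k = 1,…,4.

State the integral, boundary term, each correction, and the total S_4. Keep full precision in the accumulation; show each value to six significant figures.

The integral term ∫_7^37 1/x^4 dx = 0.000965237.
Boundary: ½(f(7) + f(37)) = ½(0.000416493 + 5.33572e-07) = 0.000208513.
Running total after boundary: 0.00117375.
k=1: B_{2}/(2)! × [f^{(1)}(37) − f^{(1)}(7)] = 1/12 × (-5.76835e-08 − (-0.000237996)) = 1.98282e-05.
Running total after k=1: 0.00119358.
k=2: B_{4}/(4)! × [f^{(3)}(37) − f^{(3)}(7)] = −1/720 × (-1.26406e-09 − (-0.000145712)) = -2.02376e-07.
Running total after k=2: 0.00119338.
k=3: B_{6}/(6)! × [f^{(5)}(37) − f^{(5)}(7)] = 1/30240 × (-5.17075e-11 − (-0.000166528)) = 5.50687e-09.
Running total after k=3: 0.00119338.
k=4: B_{8}/(8)! × [f^{(7)}(37) − f^{(7)}(7)] = −1/1209600 × (-3.39933e-12 − (-0.000305868)) = -2.52867e-10.

S_4 ≈ 0.00119338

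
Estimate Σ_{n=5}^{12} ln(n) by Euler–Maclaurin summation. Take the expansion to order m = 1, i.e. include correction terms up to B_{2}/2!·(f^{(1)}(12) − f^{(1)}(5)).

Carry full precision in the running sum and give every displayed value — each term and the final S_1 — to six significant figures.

Integral: ∫_5^12 ln(x) dx = 14.7717.
Endpoint term: (f(5) + f(12))/2 = (1.60944 + 2.48491)/2 = 2.04717.
So far: 16.8189.
Correction k=1: B_{2}/2! · (f^{(1)}(12) − f^{(1)}(5)) = 1/12 · (0.0833333 − 0.200000) = -0.00972222.

S_1 ≈ 16.8091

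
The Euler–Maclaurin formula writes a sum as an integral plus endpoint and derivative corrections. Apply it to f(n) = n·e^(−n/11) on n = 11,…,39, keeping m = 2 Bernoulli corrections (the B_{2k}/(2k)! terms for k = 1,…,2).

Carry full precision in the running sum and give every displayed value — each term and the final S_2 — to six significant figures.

S_2 ≈ 75.7362

Integral: ∫_11^39 x·e^(−x/11) dx = 73.1563.
Endpoint term: (f(11) + f(39))/2 = (4.04667 + 1.12536)/2 = 2.58602.
So far: 75.7423.
Correction k=1: B_{2}/2! · (f^{(1)}(39) − f^{(1)}(11)) = 1/12 · (-0.0734504 − 0.00000) = -0.00612086.
Partial sum through k=1: 75.7362.
Correction k=2: B_{4}/4! · (f^{(3)}(39) − f^{(3)}(11)) = −1/720 · (-0.000130077 − 0.00608065) = 8.62601e-06.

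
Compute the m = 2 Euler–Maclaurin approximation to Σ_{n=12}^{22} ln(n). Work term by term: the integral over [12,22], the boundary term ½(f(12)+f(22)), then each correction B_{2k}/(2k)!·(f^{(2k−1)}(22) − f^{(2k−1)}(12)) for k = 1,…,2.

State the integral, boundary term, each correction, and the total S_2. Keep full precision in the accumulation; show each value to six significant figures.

S_2 ≈ 30.9689

Integral: ∫_12^22 ln(x) dx = 28.1841.
Endpoint term: (f(12) + f(22))/2 = (2.48491 + 3.09104)/2 = 2.78797.
So far: 30.9720.
Order-1 term: 1/12 · (0.0454545 − 0.0833333) = -0.00315657.
Partial sum through k=1: 30.9689.
Order-2 term: −1/720 · (0.000187829 − 0.00115741) = 1.34664e-06.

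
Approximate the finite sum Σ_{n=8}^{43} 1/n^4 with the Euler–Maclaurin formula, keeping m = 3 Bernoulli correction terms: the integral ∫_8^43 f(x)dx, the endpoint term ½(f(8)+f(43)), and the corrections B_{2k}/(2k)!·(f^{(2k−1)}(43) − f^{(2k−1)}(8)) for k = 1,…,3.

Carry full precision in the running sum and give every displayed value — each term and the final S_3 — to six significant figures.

S_3 ≈ 0.000779158

∫_8^43 1/x^4 dx evaluates to 0.000646849.
½[f(8) + f(43)] = ½[0.000244141 + 2.92500e-07] = 0.000122217.
Integral + boundary = 0.000769066.
Correction k=1: B_{2}/2! · (f^{(1)}(43) − f^{(1)}(8)) = 1/12 · (-2.72093e-08 − (-0.000122070)) = 1.01703e-05.
Running total after k=1: 0.000779236.
Correction k=2: B_{4}/4! · (f^{(3)}(43) − f^{(3)}(8)) = −1/720 · (-4.41471e-10 − (-5.72205e-05)) = -7.94722e-08.
Running total after k=2: 0.000779157.
Correction k=3: B_{6}/6! · (f^{(5)}(43) − f^{(5)}(8)) = 1/30240 · (-1.33707e-11 − (-5.00679e-05)) = 1.65568e-09.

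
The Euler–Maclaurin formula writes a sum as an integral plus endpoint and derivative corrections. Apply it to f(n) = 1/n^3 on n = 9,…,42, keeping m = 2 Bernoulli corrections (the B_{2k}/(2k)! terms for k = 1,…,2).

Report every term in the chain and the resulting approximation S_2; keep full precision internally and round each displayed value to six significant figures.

The integral term ∫_9^42 1/x^3 dx = 0.00588939.
Boundary: ½(f(9) + f(42)) = ½(0.00137174 + 1.34975e-05) = 0.000692620.
So far: 0.00658201.
Order-1 term: 1/12 · (-9.64104e-07 − (-0.000457247)) = 3.80236e-05.
Partial sum through k=1: 0.00662004.
Order-2 term: −1/720 · (-1.09309e-08 − (-0.000112901)) = -1.56791e-07.

S_2 ≈ 0.00661988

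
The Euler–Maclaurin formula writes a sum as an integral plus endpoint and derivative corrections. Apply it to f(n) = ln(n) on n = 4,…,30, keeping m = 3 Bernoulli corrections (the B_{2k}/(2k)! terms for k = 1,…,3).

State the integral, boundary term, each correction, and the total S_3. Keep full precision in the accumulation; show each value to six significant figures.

S_3 ≈ 72.8665

The integral term ∫_4^30 ln(x) dx = 70.4907.
Endpoint term: (f(4) + f(30))/2 = (1.38629 + 3.40120)/2 = 2.39375.
Running total after boundary: 72.8845.
Order-1 term: 1/12 · (0.0333333 − 0.250000) = -0.0180556.
Running total after k=1: 72.8664.
Order-2 term: −1/720 · (7.40741e-05 − 0.0312500) = 4.32999e-05.
Running total after k=2: 72.8665.
Order-3 term: 1/30240 · (9.87654e-07 − 0.0234375) = -7.75017e-07.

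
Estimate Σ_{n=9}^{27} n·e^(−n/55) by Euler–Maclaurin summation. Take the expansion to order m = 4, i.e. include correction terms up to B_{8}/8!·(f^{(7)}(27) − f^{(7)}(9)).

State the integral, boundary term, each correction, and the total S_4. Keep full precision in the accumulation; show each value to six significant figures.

The integral term ∫_9^27 x·e^(−x/55) dx = 228.224.
Endpoint term: (f(9) + f(27))/2 = (7.64146 + 16.5259)/2 = 12.0837.
Running total after boundary: 240.308.
Order-1 term: 1/12 · (0.311599 − 0.710115) = -0.0332097.
After k=1: 240.275.
Order-2 term: −1/720 · (0.000507682 − 0.000796105) = 4.00587e-07.
After k=2: 240.275.
Order-3 term: 1/30240 · (3.01605e-07 − 4.48747e-07) = -4.86580e-12.
After k=3: 240.275.
Order-4 term: −1/1209600 · (1.43928e-10 − 2.09692e-10) = 5.43688e-17.

S_4 ≈ 240.275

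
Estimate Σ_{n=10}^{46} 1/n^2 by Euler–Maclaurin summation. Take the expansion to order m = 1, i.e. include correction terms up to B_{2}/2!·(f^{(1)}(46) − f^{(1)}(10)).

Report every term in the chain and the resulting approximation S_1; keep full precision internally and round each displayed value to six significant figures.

∫_10^46 1/x^2 dx evaluates to 0.0782609.
Boundary: ½(f(10) + f(46)) = ½(0.0100000 + 0.000472590) = 0.00523629.
Integral + boundary = 0.0834972.
k=1: B_{2}/(2)! × [f^{(1)}(46) − f^{(1)}(10)] = 1/12 × (-2.05474e-05 − (-0.00200000)) = 0.000164954.

S_1 ≈ 0.0836621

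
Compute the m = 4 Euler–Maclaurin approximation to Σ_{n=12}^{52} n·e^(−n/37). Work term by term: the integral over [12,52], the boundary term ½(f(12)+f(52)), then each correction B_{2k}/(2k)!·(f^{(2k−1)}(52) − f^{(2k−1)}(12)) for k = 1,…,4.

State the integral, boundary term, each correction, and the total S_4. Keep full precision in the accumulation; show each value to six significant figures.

∫_12^52 x·e^(−x/37) dx evaluates to 503.161.
½[f(12) + f(52)] = ½[8.67619 + 12.7539] = 10.7151.
Running total after boundary: 513.876.
Correction k=1: B_{2}/2! · (f^{(1)}(52) − f^{(1)}(12)) = 1/12 · (-0.0994328 − 0.488524) = -0.0489964.
After k=1: 513.827.
Correction k=2: B_{4}/4! · (f^{(3)}(52) − f^{(3)}(12)) = −1/720 · (0.000285685 − 0.00141312) = 1.56588e-06.
After k=2: 513.827.
Correction k=3: B_{6}/6! · (f^{(5)}(52) − f^{(5)}(12)) = 1/30240 · (4.70417e-07 − 1.80379e-06) = -4.40929e-11.
After k=3: 513.827.
Correction k=4: B_{8}/8! · (f^{(7)}(52) − f^{(7)}(12)) = −1/1209600 · (5.34809e-10 − 1.88119e-09) = 1.11308e-15.

S_4 ≈ 513.827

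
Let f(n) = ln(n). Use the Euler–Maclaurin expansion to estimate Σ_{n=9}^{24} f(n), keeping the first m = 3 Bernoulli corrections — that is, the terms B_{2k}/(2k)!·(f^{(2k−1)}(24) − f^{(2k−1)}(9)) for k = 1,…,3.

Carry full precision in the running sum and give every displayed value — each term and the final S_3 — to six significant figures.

∫_9^24 ln(x) dx evaluates to 41.4983.
Endpoint term: (f(9) + f(24))/2 = (2.19722 + 3.17805)/2 = 2.68764.
Running total after boundary: 44.1859.
Order-1 term: 1/12 · (0.0416667 − 0.111111) = -0.00578704.
Partial sum through k=1: 44.1801.
Order-2 term: −1/720 · (0.000144676 − 0.00274348) = 3.60946e-06.
Partial sum through k=2: 44.1801.
Order-3 term: 1/30240 · (3.01408e-06 − 0.000406442) = -1.33409e-08.

S_3 ≈ 44.1801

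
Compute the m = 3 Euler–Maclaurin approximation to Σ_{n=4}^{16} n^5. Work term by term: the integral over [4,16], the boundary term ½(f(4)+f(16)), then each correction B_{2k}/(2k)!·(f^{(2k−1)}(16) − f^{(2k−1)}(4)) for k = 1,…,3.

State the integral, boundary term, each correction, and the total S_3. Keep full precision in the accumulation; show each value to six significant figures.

Integral: ∫_4^16 x^5 dx = 2.79552e+06.
Boundary: ½(f(4) + f(16)) = ½(1024.00 + 1.04858e+06) = 524800.
Running total after boundary: 3.32032e+06.
Correction k=1: B_{2}/2! · (f^{(1)}(16) − f^{(1)}(4)) = 1/12 · (327680 − 1280.00) = 27200.0.
Running total after k=1: 3.34752e+06.
Correction k=2: B_{4}/4! · (f^{(3)}(16) − f^{(3)}(4)) = −1/720 · (15360.0 − 960.000) = -20.0000.
Running total after k=2: 3.34750e+06.
Correction k=3: B_{6}/6! · (f^{(5)}(16) − f^{(5)}(4)) = 1/30240 · (120.000 − 120.000) = 0.00000.

S_3 ≈ 3.34750e+06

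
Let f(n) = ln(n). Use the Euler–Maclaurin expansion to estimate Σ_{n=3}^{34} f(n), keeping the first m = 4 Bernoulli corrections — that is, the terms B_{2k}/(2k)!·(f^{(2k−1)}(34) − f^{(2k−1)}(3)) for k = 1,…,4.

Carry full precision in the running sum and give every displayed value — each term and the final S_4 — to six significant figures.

S_4 ≈ 87.8877

∫_3^34 ln(x) dx evaluates to 85.6004.
Endpoint term: (f(3) + f(34))/2 = (1.09861 + 3.52636)/2 = 2.31249.
Running total after boundary: 87.9129.
Correction k=1: B_{2}/2! · (f^{(1)}(34) − f^{(1)}(3)) = 1/12 · (0.0294118 − 0.333333) = -0.0253268.
Partial sum through k=1: 87.8876.
Correction k=2: B_{4}/4! · (f^{(3)}(34) − f^{(3)}(3)) = −1/720 · (5.08854e-05 − 0.0740741) = 0.000102810.
Partial sum through k=2: 87.8877.
Correction k=3: B_{6}/6! · (f^{(5)}(34) − f^{(5)}(3)) = 1/30240 · (5.28222e-07 − 0.0987654) = -3.26604e-06.
Partial sum through k=3: 87.8877.
Correction k=4: B_{8}/8! · (f^{(7)}(34) − f^{(7)}(3)) = −1/1209600 · (1.37082e-08 − 0.329218) = 2.72171e-07.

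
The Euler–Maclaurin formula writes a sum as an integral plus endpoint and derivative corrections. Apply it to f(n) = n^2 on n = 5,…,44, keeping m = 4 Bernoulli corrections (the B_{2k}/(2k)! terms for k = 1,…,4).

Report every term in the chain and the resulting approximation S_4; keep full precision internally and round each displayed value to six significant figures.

The integral term ∫_5^44 x^2 dx = 28353.0.
½[f(5) + f(44)] = ½[25.0000 + 1936.00] = 980.500.
So far: 29333.5.
Correction k=1: B_{2}/2! · (f^{(1)}(44) − f^{(1)}(5)) = 1/12 · (88.0000 − 10.0000) = 6.50000.
Partial sum through k=1: 29340.0.
Correction k=2: B_{4}/4! · (f^{(3)}(44) − f^{(3)}(5)) = −1/720 · (0.00000 − 0.00000) = 0.00000.
Partial sum through k=2: 29340.0.
Correction k=3: B_{6}/6! · (f^{(5)}(44) − f^{(5)}(5)) = 1/30240 · (0.00000 − 0.00000) = 0.00000.
Partial sum through k=3: 29340.0.
Correction k=4: B_{8}/8! · (f^{(7)}(44) − f^{(7)}(5)) = −1/1209600 · (0.00000 − 0.00000) = 0.00000.

S_4 ≈ 29340.0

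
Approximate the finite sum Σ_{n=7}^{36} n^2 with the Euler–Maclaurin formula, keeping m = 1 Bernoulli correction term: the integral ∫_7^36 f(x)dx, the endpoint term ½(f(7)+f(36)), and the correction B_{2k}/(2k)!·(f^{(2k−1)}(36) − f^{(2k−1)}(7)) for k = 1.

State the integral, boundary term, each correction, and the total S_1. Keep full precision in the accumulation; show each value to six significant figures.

S_1 ≈ 16115.0

∫_7^36 x^2 dx evaluates to 15437.7.
½[f(7) + f(36)] = ½[49.0000 + 1296.00] = 672.500.
So far: 16110.2.
Order-1 term: 1/12 · (72.0000 − 14.0000) = 4.83333.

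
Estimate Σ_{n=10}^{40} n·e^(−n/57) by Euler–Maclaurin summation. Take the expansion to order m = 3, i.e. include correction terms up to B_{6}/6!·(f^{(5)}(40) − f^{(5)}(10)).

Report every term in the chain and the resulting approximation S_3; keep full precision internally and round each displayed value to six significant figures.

S_3 ≈ 477.737

Integral: ∫_10^40 x·e^(−x/57) dx = 463.673.
Boundary: ½(f(10) + f(40)) = ½(8.39089 + 19.8286) = 14.1097.
Running total after boundary: 477.783.
Order-1 term: 1/12 · (0.147845 − 0.691880) = -0.0453363.
After k=1: 477.737.
Order-2 term: −1/720 · (0.000350654 − 0.000729473) = 5.26138e-07.
After k=2: 477.737.
Order-3 term: 1/30240 · (2.01848e-07 − 3.83501e-07) = -6.00705e-12.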